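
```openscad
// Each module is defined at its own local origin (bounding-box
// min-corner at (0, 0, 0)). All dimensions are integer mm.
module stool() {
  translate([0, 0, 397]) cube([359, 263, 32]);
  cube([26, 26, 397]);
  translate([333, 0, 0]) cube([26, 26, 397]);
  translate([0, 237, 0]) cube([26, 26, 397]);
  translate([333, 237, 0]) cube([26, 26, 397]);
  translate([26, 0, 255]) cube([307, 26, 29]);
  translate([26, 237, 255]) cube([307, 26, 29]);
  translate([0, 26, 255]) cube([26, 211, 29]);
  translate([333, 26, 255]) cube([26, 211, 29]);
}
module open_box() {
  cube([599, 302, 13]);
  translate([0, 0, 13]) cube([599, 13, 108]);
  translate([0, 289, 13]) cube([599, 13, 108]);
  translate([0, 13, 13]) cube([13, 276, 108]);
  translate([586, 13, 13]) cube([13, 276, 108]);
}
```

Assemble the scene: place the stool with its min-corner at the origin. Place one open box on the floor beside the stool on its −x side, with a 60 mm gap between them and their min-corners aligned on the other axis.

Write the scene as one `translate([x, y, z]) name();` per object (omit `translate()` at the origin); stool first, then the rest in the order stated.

stool();
translate([-659, 0, 0]) open_box();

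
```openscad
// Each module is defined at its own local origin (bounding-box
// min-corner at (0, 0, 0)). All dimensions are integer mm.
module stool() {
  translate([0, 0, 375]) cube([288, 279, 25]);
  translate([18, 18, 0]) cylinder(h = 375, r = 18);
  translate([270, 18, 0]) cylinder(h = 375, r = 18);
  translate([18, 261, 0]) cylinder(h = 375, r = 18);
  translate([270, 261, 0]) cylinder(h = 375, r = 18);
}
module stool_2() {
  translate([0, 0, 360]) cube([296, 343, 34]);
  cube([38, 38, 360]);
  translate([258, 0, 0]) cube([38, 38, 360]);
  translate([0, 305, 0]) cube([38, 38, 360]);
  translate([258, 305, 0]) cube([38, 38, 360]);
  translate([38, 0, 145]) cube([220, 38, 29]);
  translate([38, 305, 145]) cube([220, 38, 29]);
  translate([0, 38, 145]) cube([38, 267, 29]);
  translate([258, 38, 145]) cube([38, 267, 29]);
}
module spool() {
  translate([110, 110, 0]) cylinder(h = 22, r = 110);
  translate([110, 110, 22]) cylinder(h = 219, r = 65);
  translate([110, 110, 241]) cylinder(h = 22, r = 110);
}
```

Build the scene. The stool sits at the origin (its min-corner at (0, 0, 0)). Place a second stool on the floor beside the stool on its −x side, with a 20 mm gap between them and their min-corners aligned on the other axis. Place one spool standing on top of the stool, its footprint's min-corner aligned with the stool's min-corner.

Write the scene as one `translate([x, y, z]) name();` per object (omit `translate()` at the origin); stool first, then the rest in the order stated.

stool();
translate([-316, 0, 0]) stool_2();
translate([0, 0, 400]) spool();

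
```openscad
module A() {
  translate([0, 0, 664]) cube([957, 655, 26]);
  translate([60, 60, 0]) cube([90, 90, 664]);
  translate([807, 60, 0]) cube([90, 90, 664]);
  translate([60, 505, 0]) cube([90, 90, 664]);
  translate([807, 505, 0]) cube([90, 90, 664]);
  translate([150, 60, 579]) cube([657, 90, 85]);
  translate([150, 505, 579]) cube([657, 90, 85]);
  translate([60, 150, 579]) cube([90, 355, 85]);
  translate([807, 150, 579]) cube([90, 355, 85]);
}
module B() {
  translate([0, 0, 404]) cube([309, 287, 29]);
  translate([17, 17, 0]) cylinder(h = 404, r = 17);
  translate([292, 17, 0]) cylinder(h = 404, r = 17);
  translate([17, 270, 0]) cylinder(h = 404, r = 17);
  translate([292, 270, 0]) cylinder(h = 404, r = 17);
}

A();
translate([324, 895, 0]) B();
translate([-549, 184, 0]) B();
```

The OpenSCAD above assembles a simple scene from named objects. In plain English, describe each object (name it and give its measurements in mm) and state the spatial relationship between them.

A is a rectangular dining table. The top is 957×655×26 mm with its upper surface at z = 690 mm. It stands on four 90×90 mm square legs, each inset 60 mm from the nearest pair of top edges, running from the floor to the underside of the top. Four apron rails, 90 mm thick and 85 mm tall, run between adjacent legs with their top edges flush with the underside of the top and their outer faces flush with the legs' outer faces.

B is a simple wooden stool: a rectangular seat 309 mm (x) by 287 mm (y), 29 mm thick, top face at z = 433 mm, on four round legs, each 34 mm in diameter. The legs rest on z = 0, each leg's axis is inset half a diameter from the nearest pair of seat edges (so the leg's bounding box is flush with the corner).

Two stools sit around the table at the +y, −x sides.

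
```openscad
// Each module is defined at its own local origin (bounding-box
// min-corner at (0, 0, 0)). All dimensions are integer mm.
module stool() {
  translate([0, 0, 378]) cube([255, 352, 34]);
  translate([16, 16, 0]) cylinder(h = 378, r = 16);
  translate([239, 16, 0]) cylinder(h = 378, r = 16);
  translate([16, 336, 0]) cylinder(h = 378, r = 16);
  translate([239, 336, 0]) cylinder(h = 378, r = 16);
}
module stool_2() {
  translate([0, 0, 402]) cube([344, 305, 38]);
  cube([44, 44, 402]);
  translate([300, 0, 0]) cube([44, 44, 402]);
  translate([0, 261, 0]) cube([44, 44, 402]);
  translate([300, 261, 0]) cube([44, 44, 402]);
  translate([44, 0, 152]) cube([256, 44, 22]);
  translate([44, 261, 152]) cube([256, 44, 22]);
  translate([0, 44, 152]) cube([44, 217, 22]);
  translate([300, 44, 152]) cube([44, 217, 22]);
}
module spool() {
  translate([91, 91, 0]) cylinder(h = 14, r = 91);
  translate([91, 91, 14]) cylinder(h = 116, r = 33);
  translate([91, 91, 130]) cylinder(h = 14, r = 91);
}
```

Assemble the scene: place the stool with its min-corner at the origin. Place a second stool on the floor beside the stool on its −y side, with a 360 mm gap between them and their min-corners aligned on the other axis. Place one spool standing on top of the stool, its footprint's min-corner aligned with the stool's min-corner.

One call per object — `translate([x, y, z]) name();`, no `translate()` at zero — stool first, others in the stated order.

stool();
translate([0, -665, 0]) stool_2();
translate([0, 0, 412]) spool();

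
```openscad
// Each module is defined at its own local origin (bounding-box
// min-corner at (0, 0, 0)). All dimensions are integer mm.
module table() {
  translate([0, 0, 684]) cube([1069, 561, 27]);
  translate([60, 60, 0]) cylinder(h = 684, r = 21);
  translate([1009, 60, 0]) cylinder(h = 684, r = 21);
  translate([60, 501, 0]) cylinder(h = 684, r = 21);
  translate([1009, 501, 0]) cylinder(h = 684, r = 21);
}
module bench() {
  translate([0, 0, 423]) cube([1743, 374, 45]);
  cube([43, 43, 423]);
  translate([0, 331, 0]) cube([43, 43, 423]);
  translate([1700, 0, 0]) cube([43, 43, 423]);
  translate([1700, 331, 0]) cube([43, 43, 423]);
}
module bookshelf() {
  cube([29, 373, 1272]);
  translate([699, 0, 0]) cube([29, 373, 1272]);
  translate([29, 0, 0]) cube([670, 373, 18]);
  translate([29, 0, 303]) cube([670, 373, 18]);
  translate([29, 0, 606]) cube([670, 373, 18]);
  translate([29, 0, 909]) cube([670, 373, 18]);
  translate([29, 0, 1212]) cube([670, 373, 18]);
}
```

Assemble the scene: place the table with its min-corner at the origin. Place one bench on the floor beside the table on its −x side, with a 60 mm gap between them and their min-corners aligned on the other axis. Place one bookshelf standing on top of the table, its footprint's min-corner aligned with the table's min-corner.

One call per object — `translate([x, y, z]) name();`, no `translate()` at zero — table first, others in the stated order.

table();
translate([-1803, 0, 0]) bench();
translate([0, 0, 711]) bookshelf();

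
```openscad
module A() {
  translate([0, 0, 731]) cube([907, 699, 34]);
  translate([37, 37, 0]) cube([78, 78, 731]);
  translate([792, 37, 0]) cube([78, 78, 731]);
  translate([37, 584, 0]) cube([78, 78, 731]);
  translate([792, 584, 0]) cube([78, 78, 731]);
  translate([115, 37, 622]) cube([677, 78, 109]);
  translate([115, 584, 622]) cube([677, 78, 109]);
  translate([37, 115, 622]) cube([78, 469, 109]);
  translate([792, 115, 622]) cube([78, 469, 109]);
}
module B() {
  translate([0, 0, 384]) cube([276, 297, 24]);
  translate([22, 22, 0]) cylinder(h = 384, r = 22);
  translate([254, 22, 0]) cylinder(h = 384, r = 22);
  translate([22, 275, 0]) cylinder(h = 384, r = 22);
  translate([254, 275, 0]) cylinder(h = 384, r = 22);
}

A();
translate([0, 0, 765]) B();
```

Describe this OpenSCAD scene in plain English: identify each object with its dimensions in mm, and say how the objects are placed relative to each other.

A is a rectangular dining table. The top is 907×699×34 mm with its upper surface at z = 765 mm. It stands on four 78×78 mm square legs, each inset 37 mm from the nearest pair of top edges, running from the floor to the underside of the top. Four apron rails, 78 mm thick and 109 mm tall, run between adjacent legs with their top edges flush with the underside of the top and their outer faces flush with the legs' outer faces.

B is a simple wooden stool: a rectangular seat 276 mm (x) by 297 mm (y), 24 mm thick, top face at z = 408 mm, on four round legs, each 44 mm in diameter. The legs rest on z = 0, each leg's axis is inset half a diameter from the nearest pair of seat edges (so the leg's bounding box is flush with the corner).

The stool is on top of the table.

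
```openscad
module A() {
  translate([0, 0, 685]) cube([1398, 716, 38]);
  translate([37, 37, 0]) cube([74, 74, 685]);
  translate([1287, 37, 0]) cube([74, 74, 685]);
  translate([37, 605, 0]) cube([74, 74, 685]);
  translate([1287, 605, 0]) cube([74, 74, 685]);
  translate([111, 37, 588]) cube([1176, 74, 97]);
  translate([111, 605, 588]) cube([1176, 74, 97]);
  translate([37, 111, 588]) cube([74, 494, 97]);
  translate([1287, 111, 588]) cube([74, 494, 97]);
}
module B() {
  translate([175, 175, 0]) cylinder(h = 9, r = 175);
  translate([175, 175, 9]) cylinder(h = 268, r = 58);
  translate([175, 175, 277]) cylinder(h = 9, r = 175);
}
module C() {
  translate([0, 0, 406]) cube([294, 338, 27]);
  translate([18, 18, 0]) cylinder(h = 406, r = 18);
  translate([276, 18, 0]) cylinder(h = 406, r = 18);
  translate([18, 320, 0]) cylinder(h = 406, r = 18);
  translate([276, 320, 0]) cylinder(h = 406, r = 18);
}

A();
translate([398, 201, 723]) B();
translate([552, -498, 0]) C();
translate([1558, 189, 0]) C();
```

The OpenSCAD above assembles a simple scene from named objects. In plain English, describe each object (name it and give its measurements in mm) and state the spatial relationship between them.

A is a table with a 1398×716 mm rectangular top, 38 mm thick, top surface at z = 723 mm, supported by four 74×74 mm square legs, each inset 37 mm from the nearest pair of top edges, running from the floor. Four apron rails, 74 mm thick and 97 mm tall, run between adjacent legs with their top edges flush with the underside of the top and their outer faces flush with the legs' outer faces.

B is a spool: two coaxial disc flanges of radius 175 mm and thickness 9 mm, joined by a core cylinder of radius 58 mm and height 268 mm. The lower flange rests on z = 0 and the three cylinders share a vertical axis.

C is a four-legged stool. The seat is a 294×338×27 mm slab whose top surface is at z = 433 mm; four round legs, each 36 mm in diameter, run from the floor (z = 0) to the underside of the seat, each leg's axis is inset half a diameter from the nearest pair of seat edges (so the leg's bounding box is flush with the corner).

The spool is on top of the table. Two stools sit around the table at the −y, +x sides.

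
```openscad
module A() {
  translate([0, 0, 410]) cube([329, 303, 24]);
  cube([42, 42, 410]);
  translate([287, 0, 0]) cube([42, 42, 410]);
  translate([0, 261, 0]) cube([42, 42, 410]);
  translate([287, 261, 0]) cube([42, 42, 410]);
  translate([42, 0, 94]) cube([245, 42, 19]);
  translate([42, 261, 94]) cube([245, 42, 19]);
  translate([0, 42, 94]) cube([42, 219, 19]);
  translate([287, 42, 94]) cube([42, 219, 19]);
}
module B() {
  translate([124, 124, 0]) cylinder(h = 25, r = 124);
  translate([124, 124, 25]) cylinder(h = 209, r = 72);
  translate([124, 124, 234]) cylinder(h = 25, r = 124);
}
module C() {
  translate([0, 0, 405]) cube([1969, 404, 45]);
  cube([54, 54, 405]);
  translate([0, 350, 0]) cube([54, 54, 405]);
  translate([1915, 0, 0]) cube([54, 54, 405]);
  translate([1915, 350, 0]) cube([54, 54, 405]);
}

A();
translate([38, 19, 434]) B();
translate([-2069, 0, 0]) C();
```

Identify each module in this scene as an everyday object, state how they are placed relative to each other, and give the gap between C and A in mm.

The bench's nearest face is 100 mm from the stool's −x face.

A is a stool. B is a spool. C is a bench. The spool is on top of the stool. The bench is on the floor beside the stool on its −x side. The gap between the bench and the stool is 100 mm.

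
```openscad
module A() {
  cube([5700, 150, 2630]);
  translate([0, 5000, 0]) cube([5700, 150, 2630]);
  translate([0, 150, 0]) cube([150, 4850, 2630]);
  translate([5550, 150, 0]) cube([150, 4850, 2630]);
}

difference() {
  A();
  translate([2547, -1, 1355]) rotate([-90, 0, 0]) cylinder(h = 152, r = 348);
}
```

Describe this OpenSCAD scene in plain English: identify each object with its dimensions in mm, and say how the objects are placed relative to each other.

A is the wall frame of a small rectangular building: four walls, each 2630 mm tall and 150 mm thick, enclosing a footprint 5700 mm (x) by 5150 mm (y) outside-to-outside, with no floor or roof. The front and back walls (the −y and +y sides) span the full width; the two side walls fit between them.

The house frame has a circular hole of radius 348 mm through its front wall, centred at (x = 2547, z = 1355).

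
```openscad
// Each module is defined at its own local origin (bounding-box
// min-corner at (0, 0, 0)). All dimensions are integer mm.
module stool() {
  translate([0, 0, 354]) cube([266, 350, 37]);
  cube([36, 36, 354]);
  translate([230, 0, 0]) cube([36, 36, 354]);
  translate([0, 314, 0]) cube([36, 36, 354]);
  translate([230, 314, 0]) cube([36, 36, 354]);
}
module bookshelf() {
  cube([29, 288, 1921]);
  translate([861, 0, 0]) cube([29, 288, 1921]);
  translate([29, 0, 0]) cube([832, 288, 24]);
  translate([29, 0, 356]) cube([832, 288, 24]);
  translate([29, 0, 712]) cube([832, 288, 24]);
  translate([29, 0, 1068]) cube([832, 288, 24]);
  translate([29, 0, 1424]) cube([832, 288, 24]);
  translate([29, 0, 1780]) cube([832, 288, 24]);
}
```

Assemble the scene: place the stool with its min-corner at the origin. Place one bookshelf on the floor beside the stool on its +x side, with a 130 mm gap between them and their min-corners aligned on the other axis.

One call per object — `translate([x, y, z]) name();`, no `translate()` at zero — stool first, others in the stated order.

stool();
translate([396, 0, 0]) bookshelf();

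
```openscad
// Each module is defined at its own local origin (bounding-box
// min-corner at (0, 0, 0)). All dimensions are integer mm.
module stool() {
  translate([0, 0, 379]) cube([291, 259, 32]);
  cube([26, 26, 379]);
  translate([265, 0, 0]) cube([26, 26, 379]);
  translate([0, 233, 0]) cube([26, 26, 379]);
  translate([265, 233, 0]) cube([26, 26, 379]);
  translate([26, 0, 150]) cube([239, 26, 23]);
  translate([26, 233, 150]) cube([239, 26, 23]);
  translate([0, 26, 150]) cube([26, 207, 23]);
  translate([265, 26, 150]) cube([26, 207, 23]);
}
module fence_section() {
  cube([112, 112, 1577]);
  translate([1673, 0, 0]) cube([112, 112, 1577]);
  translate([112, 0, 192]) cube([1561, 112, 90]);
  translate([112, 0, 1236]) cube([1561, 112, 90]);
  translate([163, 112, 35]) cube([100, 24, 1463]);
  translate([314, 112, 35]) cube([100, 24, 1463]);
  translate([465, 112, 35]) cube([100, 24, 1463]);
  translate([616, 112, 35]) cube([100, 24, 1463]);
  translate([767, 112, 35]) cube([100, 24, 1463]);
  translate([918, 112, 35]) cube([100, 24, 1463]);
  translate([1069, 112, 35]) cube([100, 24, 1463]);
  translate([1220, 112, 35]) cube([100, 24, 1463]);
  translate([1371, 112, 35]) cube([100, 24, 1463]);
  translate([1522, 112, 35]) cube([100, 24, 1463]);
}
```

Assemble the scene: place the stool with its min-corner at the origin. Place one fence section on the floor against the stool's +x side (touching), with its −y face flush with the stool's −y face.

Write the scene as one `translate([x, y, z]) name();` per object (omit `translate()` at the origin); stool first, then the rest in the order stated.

stool();
translate([291, 0, 0]) fence_section();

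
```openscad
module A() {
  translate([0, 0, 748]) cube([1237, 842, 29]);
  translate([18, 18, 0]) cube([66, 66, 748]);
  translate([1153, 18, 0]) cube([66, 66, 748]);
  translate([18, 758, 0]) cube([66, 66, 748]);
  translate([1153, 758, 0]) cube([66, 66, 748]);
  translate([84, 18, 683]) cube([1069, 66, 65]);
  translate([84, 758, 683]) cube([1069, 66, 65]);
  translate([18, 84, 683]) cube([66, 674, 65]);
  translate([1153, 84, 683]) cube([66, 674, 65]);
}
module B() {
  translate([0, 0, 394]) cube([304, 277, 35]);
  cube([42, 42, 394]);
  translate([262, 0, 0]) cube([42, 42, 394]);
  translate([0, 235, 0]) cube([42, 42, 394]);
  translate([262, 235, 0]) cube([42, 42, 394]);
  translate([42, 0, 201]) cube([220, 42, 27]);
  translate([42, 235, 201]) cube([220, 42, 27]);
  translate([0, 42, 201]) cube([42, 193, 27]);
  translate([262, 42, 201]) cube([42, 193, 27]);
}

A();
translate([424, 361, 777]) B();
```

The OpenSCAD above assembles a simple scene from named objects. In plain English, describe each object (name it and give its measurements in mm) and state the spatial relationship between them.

A is a rectangular dining table. The top is 1237×842×29 mm with its upper surface at z = 777 mm. It stands on four 66×66 mm square legs, each inset 18 mm from the nearest pair of top edges, running from the floor to the underside of the top. Four apron rails, 66 mm thick and 65 mm tall, run between adjacent legs with their top edges flush with the underside of the top and their outer faces flush with the legs' outer faces.

B is a four-legged stool. The seat is 304×277 mm, 35 mm thick, top at z = 429 mm. It stands on four square legs, each 42×42 mm in cross-section, from z = 0 to the seat underside, each flush with a corner of the seat. Four stretchers, 42 mm wide and 27 mm tall, connect adjacent legs with their undersides at z = 201 mm, each running between the inner faces of the legs it joins and aligned with the legs' outer faces on the other axis.

The stool is on top of the table.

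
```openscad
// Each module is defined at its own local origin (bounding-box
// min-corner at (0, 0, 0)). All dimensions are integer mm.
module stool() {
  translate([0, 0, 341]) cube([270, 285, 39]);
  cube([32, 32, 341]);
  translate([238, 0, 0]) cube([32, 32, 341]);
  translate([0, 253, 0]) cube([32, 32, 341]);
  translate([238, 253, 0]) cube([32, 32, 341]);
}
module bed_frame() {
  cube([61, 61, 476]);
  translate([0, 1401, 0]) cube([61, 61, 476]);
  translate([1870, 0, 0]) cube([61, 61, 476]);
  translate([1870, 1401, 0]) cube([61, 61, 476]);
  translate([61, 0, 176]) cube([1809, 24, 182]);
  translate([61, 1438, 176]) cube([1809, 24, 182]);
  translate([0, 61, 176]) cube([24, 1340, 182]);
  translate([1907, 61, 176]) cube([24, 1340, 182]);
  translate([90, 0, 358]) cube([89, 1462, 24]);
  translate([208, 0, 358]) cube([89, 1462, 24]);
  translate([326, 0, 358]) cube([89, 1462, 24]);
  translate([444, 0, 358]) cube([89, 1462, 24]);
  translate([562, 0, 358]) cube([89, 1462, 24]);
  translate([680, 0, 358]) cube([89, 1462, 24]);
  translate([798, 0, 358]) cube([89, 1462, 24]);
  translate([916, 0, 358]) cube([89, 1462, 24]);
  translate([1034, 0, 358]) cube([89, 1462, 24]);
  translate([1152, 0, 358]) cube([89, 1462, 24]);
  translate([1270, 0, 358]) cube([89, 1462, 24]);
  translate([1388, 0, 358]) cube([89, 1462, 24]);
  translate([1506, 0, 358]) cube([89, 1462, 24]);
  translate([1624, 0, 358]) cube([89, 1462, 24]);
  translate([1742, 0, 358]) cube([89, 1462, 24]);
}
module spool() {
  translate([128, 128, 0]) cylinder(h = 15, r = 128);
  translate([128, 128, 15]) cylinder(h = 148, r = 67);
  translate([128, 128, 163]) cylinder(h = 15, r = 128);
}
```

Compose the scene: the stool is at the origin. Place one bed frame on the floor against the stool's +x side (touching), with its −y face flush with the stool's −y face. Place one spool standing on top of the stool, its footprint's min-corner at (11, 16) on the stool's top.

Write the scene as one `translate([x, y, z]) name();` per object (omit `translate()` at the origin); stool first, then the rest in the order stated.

stool();
translate([270, 0, 0]) bed_frame();
translate([11, 16, 380]) spool();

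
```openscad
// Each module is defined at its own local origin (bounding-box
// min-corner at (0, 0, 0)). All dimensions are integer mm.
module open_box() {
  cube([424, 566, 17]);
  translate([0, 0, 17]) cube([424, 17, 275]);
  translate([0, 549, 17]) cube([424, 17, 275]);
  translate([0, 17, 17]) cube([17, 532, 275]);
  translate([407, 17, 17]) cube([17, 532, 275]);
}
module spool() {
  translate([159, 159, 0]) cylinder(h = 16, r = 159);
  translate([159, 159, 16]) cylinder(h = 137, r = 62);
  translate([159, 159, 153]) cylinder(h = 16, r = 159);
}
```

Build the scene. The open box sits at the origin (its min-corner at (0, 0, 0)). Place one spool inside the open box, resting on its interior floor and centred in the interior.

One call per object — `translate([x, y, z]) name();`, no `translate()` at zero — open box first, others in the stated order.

open_box();
translate([53, 124, 17]) spool();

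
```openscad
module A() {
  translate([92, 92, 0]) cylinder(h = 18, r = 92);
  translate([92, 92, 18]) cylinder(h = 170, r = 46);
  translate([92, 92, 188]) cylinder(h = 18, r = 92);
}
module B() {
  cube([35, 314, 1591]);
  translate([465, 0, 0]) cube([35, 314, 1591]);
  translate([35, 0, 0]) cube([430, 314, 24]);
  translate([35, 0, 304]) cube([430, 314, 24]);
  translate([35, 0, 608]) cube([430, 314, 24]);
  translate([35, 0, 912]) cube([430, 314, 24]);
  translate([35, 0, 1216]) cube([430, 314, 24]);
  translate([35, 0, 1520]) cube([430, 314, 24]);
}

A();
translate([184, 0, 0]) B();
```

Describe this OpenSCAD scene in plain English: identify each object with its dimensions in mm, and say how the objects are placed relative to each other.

A is a spool: two coaxial disc flanges of radius 92 mm and thickness 18 mm, joined by a core cylinder of radius 46 mm and height 170 mm. The lower flange rests on z = 0 and the three cylinders share a vertical axis.

B is an open bookshelf. Two side panels, each 35 mm thick, 314 mm deep and 1591 mm tall, stand 500 mm apart (outside-to-outside). Between them sit 6 shelves, each 24 mm thick and 314 mm deep, spanning the full gap between the sides. The bottom shelf rests on the floor (its underside at z = 0) and the clear gap between one shelf's top and the next shelf's underside is 280 mm.

The bookshelf is against the spool's +x side, with their −y faces flush.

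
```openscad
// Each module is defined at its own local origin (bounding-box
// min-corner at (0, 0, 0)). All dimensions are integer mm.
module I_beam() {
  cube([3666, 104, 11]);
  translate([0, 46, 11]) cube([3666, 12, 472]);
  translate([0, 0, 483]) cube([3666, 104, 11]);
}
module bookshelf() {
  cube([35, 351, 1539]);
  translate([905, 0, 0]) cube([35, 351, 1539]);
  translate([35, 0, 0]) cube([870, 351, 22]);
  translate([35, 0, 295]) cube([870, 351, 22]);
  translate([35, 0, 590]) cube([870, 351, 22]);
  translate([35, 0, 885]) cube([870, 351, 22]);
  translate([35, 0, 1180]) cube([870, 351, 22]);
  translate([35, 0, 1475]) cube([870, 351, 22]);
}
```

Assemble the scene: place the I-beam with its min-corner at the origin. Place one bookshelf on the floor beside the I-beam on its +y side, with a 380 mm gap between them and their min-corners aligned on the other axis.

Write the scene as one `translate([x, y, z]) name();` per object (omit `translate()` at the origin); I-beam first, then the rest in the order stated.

I_beam();
translate([0, 484, 0]) bookshelf();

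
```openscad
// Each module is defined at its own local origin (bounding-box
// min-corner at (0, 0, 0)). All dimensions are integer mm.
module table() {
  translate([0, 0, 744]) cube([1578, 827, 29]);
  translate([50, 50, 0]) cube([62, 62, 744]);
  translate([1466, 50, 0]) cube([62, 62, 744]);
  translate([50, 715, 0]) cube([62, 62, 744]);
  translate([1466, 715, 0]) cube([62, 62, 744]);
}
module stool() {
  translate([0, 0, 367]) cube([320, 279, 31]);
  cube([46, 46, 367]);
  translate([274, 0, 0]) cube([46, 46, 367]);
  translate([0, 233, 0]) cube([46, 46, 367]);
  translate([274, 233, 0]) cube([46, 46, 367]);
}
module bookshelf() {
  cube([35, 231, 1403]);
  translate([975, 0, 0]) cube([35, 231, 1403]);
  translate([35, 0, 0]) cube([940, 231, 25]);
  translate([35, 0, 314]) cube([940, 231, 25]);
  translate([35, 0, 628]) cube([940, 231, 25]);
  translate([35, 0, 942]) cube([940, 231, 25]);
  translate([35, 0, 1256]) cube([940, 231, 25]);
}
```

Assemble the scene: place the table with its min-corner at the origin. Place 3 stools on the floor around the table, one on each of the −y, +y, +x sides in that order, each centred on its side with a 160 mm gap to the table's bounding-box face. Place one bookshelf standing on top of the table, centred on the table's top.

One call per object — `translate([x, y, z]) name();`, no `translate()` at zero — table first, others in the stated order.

table();
translate([629, -439, 0]) stool();
translate([629, 987, 0]) stool();
translate([1738, 274, 0]) stool();
translate([284, 298, 773]) bookshelf();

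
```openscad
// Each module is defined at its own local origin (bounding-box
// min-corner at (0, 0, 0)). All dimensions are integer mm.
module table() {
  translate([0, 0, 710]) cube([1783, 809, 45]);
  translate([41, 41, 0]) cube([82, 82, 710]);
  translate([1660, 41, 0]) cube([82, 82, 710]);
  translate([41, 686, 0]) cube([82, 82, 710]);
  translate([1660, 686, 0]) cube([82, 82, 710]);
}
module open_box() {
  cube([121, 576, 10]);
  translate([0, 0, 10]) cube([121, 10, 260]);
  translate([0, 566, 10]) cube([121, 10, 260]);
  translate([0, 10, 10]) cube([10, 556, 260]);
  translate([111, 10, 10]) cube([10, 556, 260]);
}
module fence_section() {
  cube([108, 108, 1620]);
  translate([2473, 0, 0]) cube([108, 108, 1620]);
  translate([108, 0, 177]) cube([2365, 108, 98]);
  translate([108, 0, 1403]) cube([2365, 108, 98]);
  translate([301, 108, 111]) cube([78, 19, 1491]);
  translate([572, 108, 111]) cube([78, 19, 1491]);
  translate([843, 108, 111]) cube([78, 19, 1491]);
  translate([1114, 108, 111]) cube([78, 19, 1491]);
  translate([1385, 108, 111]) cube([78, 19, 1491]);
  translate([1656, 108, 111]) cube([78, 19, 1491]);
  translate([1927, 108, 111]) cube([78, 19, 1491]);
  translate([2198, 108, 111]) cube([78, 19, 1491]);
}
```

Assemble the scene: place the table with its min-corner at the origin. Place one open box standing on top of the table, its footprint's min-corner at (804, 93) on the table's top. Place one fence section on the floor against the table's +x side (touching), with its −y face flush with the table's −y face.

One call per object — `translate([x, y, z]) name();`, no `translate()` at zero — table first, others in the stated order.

table();
translate([804, 93, 755]) open_box();
translate([1783, 0, 0]) fence_section();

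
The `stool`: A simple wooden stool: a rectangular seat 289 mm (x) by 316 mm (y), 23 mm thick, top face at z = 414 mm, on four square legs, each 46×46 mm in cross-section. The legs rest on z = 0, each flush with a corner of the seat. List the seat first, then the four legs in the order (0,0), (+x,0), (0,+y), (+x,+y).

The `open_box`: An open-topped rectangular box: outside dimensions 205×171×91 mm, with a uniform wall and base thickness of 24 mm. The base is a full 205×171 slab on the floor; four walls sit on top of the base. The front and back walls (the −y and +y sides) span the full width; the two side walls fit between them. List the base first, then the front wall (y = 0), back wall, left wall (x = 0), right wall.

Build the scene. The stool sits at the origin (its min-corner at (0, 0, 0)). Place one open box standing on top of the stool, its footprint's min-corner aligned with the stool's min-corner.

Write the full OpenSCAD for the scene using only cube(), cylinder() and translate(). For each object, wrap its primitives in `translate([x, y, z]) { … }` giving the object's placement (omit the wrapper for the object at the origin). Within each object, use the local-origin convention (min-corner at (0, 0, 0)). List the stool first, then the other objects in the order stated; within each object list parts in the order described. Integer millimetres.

translate([0, 0, 391]) cube([289, 316, 23]);
cube([46, 46, 391]);
translate([243, 0, 0]) cube([46, 46, 391]);
translate([0, 270, 0]) cube([46, 46, 391]);
translate([243, 270, 0]) cube([46, 46, 391]);
translate([0, 0, 414]) {
  cube([205, 171, 24]);
  translate([0, 0, 24]) cube([205, 24, 67]);
  translate([0, 147, 24]) cube([205, 24, 67]);
  translate([0, 24, 24]) cube([24, 123, 67]);
  translate([181, 24, 24]) cube([24, 123, 67]);
}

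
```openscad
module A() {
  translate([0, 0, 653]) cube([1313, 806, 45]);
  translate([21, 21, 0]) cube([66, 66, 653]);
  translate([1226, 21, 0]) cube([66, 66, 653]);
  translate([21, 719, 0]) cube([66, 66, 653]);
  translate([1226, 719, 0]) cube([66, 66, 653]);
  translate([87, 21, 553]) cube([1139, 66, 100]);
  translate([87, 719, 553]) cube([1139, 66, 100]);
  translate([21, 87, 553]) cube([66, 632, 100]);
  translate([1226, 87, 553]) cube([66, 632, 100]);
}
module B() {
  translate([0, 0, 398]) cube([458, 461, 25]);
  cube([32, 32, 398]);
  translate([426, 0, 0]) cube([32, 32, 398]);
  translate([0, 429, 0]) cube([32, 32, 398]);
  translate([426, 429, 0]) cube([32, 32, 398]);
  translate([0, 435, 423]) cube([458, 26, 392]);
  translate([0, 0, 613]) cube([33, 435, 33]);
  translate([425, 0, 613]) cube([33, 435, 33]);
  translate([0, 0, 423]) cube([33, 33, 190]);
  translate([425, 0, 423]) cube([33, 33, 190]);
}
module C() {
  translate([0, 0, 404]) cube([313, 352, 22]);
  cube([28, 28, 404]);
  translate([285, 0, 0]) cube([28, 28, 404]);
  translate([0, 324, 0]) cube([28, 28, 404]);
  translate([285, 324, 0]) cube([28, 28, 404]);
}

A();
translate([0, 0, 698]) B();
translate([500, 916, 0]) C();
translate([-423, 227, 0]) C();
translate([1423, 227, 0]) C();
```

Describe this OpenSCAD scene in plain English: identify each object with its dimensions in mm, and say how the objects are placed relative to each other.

A is a rectangular dining table. The top is 1313×806×45 mm with its upper surface at z = 698 mm. It stands on four 66×66 mm square legs, each inset 21 mm from the nearest pair of top edges, running from the floor to the underside of the top. Four apron rails, 66 mm thick and 100 mm tall, run between adjacent legs with their top edges flush with the underside of the top and their outer faces flush with the legs' outer faces.

B is a chair. The seat is a 458×461×25 mm slab with its top at z = 423 mm, on four 32×32 mm corner legs (flush with the seat edges, standing on z = 0). A flat backrest 26 mm thick, 392 mm tall, spans the full seat width and rises from the seat top along its +y edge, rear face flush with the rear of the seat. Two armrests of 33×33 mm section run along each side from the seat's front edge to the front of the backrest, top faces 223 mm above the seat top and outer faces flush with the seat's x-edges; a 33×33 mm post under the front of each armrest stands on the seat at the front corner.

C is a four-legged stool. The seat is 313×352 mm, 22 mm thick, top at z = 426 mm. It stands on four square legs, each 28×28 mm in cross-section, from z = 0 to the seat underside, each flush with a corner of the seat.

The chair is on top of the table. Three stools sit around the table at the +y, −x, +x sides.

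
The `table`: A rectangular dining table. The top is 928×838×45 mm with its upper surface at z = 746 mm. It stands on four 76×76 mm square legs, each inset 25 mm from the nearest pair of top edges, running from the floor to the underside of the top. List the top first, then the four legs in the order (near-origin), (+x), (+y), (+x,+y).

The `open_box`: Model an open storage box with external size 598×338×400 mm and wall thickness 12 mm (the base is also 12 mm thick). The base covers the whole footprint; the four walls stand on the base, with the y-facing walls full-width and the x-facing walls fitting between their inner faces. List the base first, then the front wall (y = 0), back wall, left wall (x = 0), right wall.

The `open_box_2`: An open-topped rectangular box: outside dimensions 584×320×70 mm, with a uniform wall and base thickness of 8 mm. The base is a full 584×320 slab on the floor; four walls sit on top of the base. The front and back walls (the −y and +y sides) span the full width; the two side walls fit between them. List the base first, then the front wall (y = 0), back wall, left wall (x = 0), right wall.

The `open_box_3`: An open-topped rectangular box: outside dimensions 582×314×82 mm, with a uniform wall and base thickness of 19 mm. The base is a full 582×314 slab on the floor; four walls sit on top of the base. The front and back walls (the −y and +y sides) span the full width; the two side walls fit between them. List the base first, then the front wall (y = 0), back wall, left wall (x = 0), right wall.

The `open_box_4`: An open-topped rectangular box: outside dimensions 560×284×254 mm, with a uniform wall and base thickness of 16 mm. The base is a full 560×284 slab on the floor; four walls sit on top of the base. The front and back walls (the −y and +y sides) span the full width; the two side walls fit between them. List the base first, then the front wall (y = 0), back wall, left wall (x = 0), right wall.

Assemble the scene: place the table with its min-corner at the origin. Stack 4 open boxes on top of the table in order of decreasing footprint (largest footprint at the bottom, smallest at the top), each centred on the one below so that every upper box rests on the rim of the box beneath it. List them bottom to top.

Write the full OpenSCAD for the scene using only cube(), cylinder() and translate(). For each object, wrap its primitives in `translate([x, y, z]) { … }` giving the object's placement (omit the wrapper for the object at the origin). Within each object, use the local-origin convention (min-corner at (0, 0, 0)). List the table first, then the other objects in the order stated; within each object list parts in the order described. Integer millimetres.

translate([0, 0, 701]) cube([928, 838, 45]);
translate([25, 25, 0]) cube([76, 76, 701]);
translate([827, 25, 0]) cube([76, 76, 701]);
translate([25, 737, 0]) cube([76, 76, 701]);
translate([827, 737, 0]) cube([76, 76, 701]);
translate([165, 250, 746]) {
  cube([598, 338, 12]);
  translate([0, 0, 12]) cube([598, 12, 388]);
  translate([0, 326, 12]) cube([598, 12, 388]);
  translate([0, 12, 12]) cube([12, 314, 388]);
  translate([586, 12, 12]) cube([12, 314, 388]);
}
translate([172, 259, 1146]) {
  cube([584, 320, 8]);
  translate([0, 0, 8]) cube([584, 8, 62]);
  translate([0, 312, 8]) cube([584, 8, 62]);
  translate([0, 8, 8]) cube([8, 304, 62]);
  translate([576, 8, 8]) cube([8, 304, 62]);
}
translate([173, 262, 1216]) {
  cube([582, 314, 19]);
  translate([0, 0, 19]) cube([582, 19, 63]);
  translate([0, 295, 19]) cube([582, 19, 63]);
  translate([0, 19, 19]) cube([19, 276, 63]);
  translate([563, 19, 19]) cube([19, 276, 63]);
}
translate([184, 277, 1298]) {
  cube([560, 284, 16]);
  translate([0, 0, 16]) cube([560, 16, 238]);
  translate([0, 268, 16]) cube([560, 16, 238]);
  translate([0, 16, 16]) cube([16, 252, 238]);
  translate([544, 16, 16]) cube([16, 252, 238]);
}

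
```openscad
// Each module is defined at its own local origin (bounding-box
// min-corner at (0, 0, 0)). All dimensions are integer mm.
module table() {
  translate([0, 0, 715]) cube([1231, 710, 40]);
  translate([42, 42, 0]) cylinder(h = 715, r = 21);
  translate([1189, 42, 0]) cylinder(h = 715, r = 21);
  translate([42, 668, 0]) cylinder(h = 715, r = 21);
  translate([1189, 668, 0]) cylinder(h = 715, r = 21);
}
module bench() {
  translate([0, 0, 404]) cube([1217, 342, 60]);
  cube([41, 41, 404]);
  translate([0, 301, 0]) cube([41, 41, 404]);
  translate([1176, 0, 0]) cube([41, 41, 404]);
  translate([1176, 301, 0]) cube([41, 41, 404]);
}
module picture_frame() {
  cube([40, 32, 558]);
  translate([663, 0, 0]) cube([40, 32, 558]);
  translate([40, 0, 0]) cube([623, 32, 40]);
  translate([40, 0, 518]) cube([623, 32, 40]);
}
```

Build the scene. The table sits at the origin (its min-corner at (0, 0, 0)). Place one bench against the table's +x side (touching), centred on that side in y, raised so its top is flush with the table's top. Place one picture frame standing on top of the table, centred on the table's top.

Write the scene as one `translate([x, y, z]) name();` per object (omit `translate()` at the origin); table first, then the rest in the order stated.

table();
translate([1231, 184, 291]) bench();
translate([264, 339, 755]) picture_frame();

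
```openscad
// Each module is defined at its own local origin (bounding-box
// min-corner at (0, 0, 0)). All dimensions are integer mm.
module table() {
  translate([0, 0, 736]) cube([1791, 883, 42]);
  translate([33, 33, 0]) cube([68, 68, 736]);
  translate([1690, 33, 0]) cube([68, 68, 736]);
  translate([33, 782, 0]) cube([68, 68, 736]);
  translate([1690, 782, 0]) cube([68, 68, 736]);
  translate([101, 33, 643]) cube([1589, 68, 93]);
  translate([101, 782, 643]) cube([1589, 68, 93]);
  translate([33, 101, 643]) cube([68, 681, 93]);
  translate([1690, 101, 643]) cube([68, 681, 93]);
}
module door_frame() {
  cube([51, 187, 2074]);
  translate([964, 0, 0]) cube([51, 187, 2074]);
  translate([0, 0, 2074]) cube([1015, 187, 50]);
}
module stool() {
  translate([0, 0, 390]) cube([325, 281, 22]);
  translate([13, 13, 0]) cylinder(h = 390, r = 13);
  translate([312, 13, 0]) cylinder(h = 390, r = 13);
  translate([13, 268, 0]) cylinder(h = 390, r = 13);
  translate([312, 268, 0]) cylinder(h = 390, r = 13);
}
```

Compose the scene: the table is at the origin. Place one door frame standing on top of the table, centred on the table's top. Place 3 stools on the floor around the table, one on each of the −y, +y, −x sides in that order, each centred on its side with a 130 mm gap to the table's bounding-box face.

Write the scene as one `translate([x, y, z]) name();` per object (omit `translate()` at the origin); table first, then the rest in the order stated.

table();
translate([388, 348, 778]) door_frame();
translate([733, -411, 0]) stool();
translate([733, 1013, 0]) stool();
translate([-455, 301, 0]) stool();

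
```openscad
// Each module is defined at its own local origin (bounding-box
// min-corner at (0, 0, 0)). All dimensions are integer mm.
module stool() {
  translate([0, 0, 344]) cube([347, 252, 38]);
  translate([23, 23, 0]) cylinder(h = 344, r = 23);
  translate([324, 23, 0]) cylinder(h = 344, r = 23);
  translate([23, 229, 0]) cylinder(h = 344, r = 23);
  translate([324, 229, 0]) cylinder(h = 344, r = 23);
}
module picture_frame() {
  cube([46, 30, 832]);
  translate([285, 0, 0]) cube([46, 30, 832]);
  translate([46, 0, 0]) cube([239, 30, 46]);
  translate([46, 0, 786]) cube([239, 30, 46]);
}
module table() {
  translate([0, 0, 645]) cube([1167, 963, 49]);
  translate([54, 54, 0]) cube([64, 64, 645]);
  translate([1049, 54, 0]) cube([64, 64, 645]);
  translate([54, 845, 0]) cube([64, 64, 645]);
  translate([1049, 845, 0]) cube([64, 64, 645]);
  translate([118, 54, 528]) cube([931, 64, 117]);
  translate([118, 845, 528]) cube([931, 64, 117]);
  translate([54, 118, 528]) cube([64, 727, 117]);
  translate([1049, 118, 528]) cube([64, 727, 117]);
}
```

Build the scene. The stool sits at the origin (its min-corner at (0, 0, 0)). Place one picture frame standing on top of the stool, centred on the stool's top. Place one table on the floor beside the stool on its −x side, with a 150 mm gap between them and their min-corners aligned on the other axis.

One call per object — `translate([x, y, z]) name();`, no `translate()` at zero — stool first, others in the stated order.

stool();
translate([8, 111, 382]) picture_frame();
translate([-1317, 0, 0]) table();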